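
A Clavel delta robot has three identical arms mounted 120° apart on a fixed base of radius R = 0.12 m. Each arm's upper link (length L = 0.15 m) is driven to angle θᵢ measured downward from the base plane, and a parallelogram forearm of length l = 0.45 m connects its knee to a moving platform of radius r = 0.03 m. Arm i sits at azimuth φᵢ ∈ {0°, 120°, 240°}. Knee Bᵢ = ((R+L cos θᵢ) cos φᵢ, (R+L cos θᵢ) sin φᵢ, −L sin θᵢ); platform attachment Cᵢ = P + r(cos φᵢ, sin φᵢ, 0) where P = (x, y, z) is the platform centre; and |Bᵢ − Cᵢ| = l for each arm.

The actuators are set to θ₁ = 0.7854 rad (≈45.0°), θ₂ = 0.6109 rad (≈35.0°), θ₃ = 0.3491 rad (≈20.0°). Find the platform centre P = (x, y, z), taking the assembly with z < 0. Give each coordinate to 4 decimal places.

(-0.0637, -0.0453, -0.4707)

O1 = (0.1961·cos0.0°, 0.1961·sin0.0°, -0.1061) = (0.1961, 0.0000, -0.1061)
O2 = (0.2129·cos120.0°, 0.2129·sin120.0°, -0.0860) = (-0.1064, 0.1844, -0.0860)
arm 3 at φ=240.0°: (R−r)+L cos θ3 = 0.2310;  O3 = (-0.1155, -0.2000, -0.0513)
subtract pairs → two planes through P
plane₁₂: -0.6050x+0.3687y+0.0401z = 0.0030
Cramer: x(z) = -0.0075+0.1196z;  y(z) = -0.0041+0.0876z
quadratic in z: (1.0220)z²+(0.1628)z+(-0.1498)=0, √Δ=0.7993 → z ∈ {-0.4707, 0.3114}; z = -0.4707 (taking z<0)
x = -0.0637, y = -0.0453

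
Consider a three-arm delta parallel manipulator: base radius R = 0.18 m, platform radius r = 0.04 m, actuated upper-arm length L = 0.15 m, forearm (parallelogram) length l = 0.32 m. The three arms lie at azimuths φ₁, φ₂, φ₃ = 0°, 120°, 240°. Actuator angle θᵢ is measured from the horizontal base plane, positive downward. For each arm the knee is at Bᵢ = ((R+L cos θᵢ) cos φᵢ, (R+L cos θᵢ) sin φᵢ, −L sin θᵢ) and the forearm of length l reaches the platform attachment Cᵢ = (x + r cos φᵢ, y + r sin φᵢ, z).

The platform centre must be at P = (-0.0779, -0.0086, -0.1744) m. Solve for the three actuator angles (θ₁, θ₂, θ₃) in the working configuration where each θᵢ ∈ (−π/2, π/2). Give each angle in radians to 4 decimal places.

arm 1 (φ=0.0°): x'=-0.0779, y'=-0.0086
  e−x'=0.2179;  (l²−L²−(e−x')²−y'²−z²)/2L = 0.0064
  θ1 = atan2(B,A) + arccos(C/0.2791) = 0.8728
φ2=120.0° → target in arm frame (0.0315, 0.0718)
  e−x'=0.1085;  (l²−L²−(e−x')²−y'²−z²)/2L = 0.1085
  θ2 = atan2(B,A) + arccos(C/0.2054) = -0.0003
rotate P by −φ3: (0.0464, -0.0632, -0.1744)
  A cos θ + B sin θ = C:  0.0936·cos θ + -0.1744·sin θ = 0.1224
  θ3 = atan2(B,A) + arccos(C/0.1979) = -0.1744

θ₁ = 0.8728, θ₂ = -0.0003, θ₃ = -0.1744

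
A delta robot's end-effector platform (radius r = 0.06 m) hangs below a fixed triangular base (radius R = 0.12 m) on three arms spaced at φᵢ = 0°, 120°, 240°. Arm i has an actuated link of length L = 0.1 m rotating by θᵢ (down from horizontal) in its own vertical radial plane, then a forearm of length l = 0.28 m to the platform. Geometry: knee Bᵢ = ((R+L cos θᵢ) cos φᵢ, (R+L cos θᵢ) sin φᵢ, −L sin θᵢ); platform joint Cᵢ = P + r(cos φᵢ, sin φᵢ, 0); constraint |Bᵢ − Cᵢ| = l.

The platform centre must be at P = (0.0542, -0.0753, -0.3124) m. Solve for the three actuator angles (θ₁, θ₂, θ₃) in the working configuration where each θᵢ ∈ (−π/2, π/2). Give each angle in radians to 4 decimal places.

θ₁ = 0.6111, θ₂ = 1.3093, θ₃ = 0.6985

arm 1 (φ=0.0°): x'=0.0542, y'=-0.0753
  A=0.0058, B=-0.3124, C=(l²−L²−A²−y'²−z²)/(2L)=-0.1745
  θ1 = atan2(B,A) + arccos(C/0.3125) = 0.6111
arm 2 (φ=120.0°): x'=-0.0923, y'=-0.0093
  A cos θ + B sin θ = C:  0.1523·cos θ + -0.3124·sin θ = -0.2624
  γ=atan2(-0.3124,0.1523)=-1.1172;  ψ=arccos(-0.7550)=2.4264;  θ2=γ+ψ≈1.3093
rotate P by −φ3: (0.0381, 0.0846, -0.3124)
  A=0.0219, B=-0.3124, C=(l²−L²−A²−y'²−z²)/(2L)=-0.1841
  √(A²+B²)=0.3132;  θ3 = -1.5008+2.1994 ≈ 0.6985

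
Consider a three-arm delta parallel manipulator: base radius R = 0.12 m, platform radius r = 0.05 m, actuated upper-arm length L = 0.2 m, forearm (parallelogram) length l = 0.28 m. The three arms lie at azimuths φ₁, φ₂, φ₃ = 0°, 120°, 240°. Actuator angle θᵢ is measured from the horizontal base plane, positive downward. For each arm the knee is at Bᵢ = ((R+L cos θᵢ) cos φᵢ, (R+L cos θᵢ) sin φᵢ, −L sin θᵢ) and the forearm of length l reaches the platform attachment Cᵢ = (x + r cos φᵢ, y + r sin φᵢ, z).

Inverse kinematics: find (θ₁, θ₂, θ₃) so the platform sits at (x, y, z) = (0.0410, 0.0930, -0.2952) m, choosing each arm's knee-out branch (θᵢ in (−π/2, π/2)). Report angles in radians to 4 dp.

φ1=0.0° → target in arm frame (0.0410, 0.0930)
  e−x'=0.0290;  (l²−L²−(e−x')²−y'²−z²)/2L = -0.1456
  γ=atan2(-0.2952,0.0290)=-1.4729;  ψ=arccos(-0.4908)=2.0838;  θ1=γ+ψ≈0.6109
φ2=120.0° → target in arm frame (0.0600, -0.0820)
  A=0.0100, B=-0.2952, C=(l²−L²−A²−y'²−z²)/(2L)=-0.1389
  √(A²+B²)=0.2954;  θ2 = -1.5371+2.0605 ≈ 0.5234
φ3=240.0° → target in arm frame (-0.1010, -0.0110)
  A=0.1710, B=-0.2952, C=(l²−L²−A²−y'²−z²)/(2L)=-0.1953
  γ=atan2(-0.2952,0.1710)=-1.0457;  ψ=arccos(-0.5724)=2.1803;  θ3=γ+ψ≈1.1346

θ₁ = 0.6109, θ₂ = 0.5234, θ₃ = 1.1346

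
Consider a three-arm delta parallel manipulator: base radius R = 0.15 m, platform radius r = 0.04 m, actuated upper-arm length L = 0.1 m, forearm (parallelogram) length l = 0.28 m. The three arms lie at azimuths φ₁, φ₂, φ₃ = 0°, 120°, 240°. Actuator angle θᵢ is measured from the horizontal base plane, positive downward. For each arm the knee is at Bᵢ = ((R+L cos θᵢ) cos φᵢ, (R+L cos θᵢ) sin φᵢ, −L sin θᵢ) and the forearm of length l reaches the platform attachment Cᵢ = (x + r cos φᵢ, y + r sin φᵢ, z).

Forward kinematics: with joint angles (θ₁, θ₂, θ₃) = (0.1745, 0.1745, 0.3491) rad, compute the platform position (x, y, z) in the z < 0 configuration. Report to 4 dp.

arm 1 at φ=0.0°: e+L cos θ1 = 0.2085;  centre 1 = (0.2085, 0.0000, -0.0174)
arm 2 at φ=120.0°: e+L cos θ2 = 0.2085;  centre 2 = (-0.1042, 0.1806, -0.0174)
arm 3 at φ=240.0°: e+L cos θ3 = 0.2040;  centre 3 = (-0.1020, -0.1766, -0.0342)
subtract pairs → two planes through P
[-0.6254 0.3611 0.0000]·P = 0.0000;  [-0.6209 -0.3533 -0.0337]·P = -0.0010
det = 0.4452;  x = 0.0008+-0.0273z,  y = 0.0014+-0.0473z
into |P−centre ₁|² = l²: 1.0030z² + 0.0459z + -0.0350 = 0;  Δ = 0.1424;  z = -0.2110 or 0.1652 → z<0 root = -0.2110
x = 0.0066, y = 0.0114

(0.0066, 0.0114, -0.2110)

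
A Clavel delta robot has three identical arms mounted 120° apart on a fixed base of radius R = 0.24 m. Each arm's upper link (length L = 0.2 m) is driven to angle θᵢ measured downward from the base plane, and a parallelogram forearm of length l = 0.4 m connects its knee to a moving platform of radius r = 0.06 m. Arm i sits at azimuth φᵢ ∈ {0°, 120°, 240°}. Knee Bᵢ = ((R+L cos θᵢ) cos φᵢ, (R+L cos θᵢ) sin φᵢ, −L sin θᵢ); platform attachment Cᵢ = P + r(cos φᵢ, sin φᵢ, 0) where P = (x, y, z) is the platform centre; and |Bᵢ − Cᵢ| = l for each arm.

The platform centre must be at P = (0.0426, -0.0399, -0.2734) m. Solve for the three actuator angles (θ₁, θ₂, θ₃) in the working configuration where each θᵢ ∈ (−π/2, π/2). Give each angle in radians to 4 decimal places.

φ1=0.0° → target in arm frame (0.0426, -0.0399)
  A=0.1374, B=-0.2734, C=(l²−L²−A²−y'²−z²)/(2L)=0.0620
  θ1 = atan2(B,A) + arccos(C/0.3060) = 0.2618
rotate P by −φ2: (-0.0559, -0.0169, -0.2734)
  A=0.2359, B=-0.2734, C=(l²−L²−A²−y'²−z²)/(2L)=-0.0267
  √(A²+B²)=0.3611;  θ2 = -0.8590+1.6447 ≈ 0.7857
arm 3 (φ=240.0°): x'=0.0133, y'=0.0568
  e−x'=0.1667;  (l²−L²−(e−x')²−y'²−z²)/2L = 0.0355
  γ=atan2(-0.2734,0.1667)=-1.0231;  ψ=arccos(0.1110)=1.4596;  θ3=γ+ψ≈0.4364

θ₁ = 0.2618, θ₂ = 0.7857, θ₃ = 0.4364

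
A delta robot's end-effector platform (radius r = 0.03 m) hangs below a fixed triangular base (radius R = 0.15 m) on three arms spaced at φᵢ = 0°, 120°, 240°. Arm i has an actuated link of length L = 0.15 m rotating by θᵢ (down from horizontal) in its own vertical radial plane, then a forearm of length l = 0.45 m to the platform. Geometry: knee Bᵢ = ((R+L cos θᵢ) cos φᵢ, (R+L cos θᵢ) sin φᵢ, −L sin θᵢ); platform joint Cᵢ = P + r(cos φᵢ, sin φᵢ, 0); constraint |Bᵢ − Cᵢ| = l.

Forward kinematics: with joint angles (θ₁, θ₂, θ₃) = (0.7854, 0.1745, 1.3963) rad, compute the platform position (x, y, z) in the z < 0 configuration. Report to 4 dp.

S1 = (0.2261·cos0.0°, 0.2261·sin0.0°, -0.1061) = (0.2261, 0.0000, -0.1061)
φ2=120.0°: virtual centre (-0.1339, 0.2319, -0.0260), radius l
arm 3 at φ=240.0°: (R−r)+L cos θ3 = 0.1460;  S3 = (-0.0730, -0.1265, -0.1477)
eliminate P² terms by subtracting sphere 1 from 2 and 3
plane₁₂: -0.7199x+0.4637y+0.1600z = 0.0100
det = 0.4595;  x = 0.0139+0.0040z,  y = 0.0431+-0.3389z
into |P−S₁|² = l²: 1.1149z² + 0.1812z + -0.1444 = 0;  Δ = 0.6766;  z = -0.4502 or 0.2876 → z<0 root = -0.4502
x = 0.0121, y = 0.1957

(0.0121, 0.1957, -0.4502)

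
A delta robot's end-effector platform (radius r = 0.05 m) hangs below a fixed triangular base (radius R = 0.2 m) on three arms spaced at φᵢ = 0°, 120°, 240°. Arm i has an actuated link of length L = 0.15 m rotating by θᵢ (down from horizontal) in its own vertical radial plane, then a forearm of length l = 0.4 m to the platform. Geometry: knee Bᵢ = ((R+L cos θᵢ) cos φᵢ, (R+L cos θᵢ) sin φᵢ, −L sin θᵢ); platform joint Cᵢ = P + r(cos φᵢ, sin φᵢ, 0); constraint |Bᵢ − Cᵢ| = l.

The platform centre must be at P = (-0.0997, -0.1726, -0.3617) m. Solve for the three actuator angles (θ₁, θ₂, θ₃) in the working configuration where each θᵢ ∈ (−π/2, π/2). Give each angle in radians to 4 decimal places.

θ₁ = 1.3094, θ₂ = 1.3091, θ₃ = -0.1743

φ1=0.0° → target in arm frame (-0.0997, -0.1726)
  A=0.2497, B=-0.3617, C=(l²−L²−A²−y'²−z²)/(2L)=-0.2849
  θ1 = atan2(B,A) + arccos(C/0.4395) = 1.3094
arm 2 (φ=120.0°): x'=-0.0996, y'=0.1726
  e−x'=0.2496;  (l²−L²−(e−x')²−y'²−z²)/2L = -0.2848
  γ=atan2(-0.3617,0.2496)=-0.9667;  ψ=arccos(-0.6481)=2.2759;  θ2=γ+ψ≈1.3091
φ3=240.0° → target in arm frame (0.1993, 0.0000)
  e−x'=-0.0493;  (l²−L²−(e−x')²−y'²−z²)/2L = 0.0141
  γ=atan2(-0.3617,-0.0493)=-1.7063;  ψ=arccos(0.0387)=1.5321;  θ3=γ+ψ≈-0.1743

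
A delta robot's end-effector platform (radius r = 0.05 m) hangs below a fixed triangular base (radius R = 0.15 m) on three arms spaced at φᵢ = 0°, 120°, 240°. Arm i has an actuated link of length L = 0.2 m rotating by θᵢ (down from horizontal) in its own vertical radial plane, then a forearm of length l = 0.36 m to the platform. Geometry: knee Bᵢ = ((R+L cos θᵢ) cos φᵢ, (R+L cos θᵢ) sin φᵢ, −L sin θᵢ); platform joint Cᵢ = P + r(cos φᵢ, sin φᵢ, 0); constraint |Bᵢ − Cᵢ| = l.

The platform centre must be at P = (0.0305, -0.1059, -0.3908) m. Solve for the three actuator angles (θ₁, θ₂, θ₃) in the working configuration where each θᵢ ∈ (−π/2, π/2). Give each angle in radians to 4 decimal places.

φ1=0.0° → target in arm frame (0.0305, -0.1059)
  A=0.0695, B=-0.3908, C=(l²−L²−A²−y'²−z²)/(2L)=-0.1979
  γ=atan2(-0.3908,0.0695)=-1.3948;  ψ=arccos(-0.4986)=2.0928;  θ1=γ+ψ≈0.6980
arm 2 (φ=120.0°): x'=-0.1070, y'=0.0265
  A=0.2070, B=-0.3908, C=(l²−L²−A²−y'²−z²)/(2L)=-0.2667
  γ=atan2(-0.3908,0.2070)=-1.0838;  ψ=arccos(-0.6030)=2.2180;  θ2=γ+ψ≈1.1343
arm 3 (φ=240.0°): x'=0.0765, y'=0.0794
  A cos θ + B sin θ = C:  0.0235·cos θ + -0.3908·sin θ = -0.1749
  √(A²+B²)=0.3915;  θ3 = -1.5106+2.0340 ≈ 0.5234

θ₁ = 0.6980, θ₂ = 1.1343, θ₃ = 0.5234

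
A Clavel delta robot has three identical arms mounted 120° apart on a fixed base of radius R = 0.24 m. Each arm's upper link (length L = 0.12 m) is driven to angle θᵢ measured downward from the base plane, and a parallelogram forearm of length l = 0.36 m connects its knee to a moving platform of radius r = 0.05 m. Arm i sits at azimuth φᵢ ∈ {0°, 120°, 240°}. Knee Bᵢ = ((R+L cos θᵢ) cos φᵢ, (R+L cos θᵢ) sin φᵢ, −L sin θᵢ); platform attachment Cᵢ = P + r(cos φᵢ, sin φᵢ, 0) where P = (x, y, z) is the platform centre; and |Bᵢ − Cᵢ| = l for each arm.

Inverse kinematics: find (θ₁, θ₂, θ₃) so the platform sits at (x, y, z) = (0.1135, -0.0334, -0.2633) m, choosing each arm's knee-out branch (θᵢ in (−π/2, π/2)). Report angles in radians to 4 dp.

φ1=0.0° → target in arm frame (0.1135, -0.0334)
  A cos θ + B sin θ = C:  0.0765·cos θ + -0.2633·sin θ = 0.1621
  θ1 = atan2(B,A) + arccos(C/0.2742) = -0.3498
φ2=120.0° → target in arm frame (-0.0857, -0.0816)
  A cos θ + B sin θ = C:  0.2757·cos θ + -0.2633·sin θ = -0.1533
  θ2 = atan2(B,A) + arccos(C/0.3812) = 1.2221
rotate P by −φ3: (-0.0278, 0.1150, -0.2633)
  A=0.2178, B=-0.2633, C=(l²−L²−A²−y'²−z²)/(2L)=-0.0617
  θ3 = atan2(B,A) + arccos(C/0.3417) = 0.8726

θ₁ = -0.3498, θ₂ = 1.2221, θ₃ = 0.8726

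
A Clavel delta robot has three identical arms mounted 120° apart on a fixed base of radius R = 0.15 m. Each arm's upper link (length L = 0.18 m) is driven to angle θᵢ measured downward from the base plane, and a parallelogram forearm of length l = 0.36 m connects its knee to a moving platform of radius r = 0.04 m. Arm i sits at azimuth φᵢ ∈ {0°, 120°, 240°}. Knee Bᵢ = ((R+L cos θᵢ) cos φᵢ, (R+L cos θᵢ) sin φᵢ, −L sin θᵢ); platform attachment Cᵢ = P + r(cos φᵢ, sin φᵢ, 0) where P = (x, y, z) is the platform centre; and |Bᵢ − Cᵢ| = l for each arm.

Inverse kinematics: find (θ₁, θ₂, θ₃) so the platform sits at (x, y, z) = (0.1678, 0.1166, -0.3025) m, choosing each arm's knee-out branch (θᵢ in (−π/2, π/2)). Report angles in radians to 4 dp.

φ1=0.0° → target in arm frame (0.1678, 0.1166)
  A cos θ + B sin θ = C:  -0.0578·cos θ + -0.3025·sin θ = -0.0312
  γ=atan2(-0.3025,-0.0578)=-1.7596;  ψ=arccos(-0.1014)=1.6724;  θ1=γ+ψ≈-0.0872
φ2=120.0° → target in arm frame (0.0171, -0.2036)
  e−x'=0.0929;  (l²−L²−(e−x')²−y'²−z²)/2L = -0.1233
  γ=atan2(-0.3025,0.0929)=-1.2728;  ψ=arccos(-0.3898)=1.9712;  θ2=γ+ψ≈0.6984
arm 3 (φ=240.0°): x'=-0.1849, y'=0.0870
  A=0.2949, B=-0.3025, C=(l²−L²−A²−y'²−z²)/(2L)=-0.2468
  γ=atan2(-0.3025,0.2949)=-0.7982;  ψ=arccos(-0.5841)=2.1946;  θ3=γ+ψ≈1.3964

θ₁ = -0.0872, θ₂ = 0.6984, θ₃ = 1.3964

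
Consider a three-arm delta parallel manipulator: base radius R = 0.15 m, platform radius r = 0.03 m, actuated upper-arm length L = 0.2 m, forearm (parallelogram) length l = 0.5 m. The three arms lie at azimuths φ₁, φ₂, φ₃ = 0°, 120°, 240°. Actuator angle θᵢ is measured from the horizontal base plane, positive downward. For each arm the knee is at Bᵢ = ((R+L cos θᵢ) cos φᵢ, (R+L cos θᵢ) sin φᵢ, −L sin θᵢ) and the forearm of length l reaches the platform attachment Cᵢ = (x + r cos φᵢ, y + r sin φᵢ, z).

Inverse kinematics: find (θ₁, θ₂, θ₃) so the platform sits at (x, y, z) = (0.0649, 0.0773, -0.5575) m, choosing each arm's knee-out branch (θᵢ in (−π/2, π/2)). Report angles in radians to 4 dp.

φ1=0.0° → target in arm frame (0.0649, 0.0773)
  e−x'=0.0551;  (l²−L²−(e−x')²−y'²−z²)/2L = -0.2745
  √(A²+B²)=0.5602;  θ1 = -1.4723+2.0830 ≈ 0.6107
arm 2 (φ=120.0°): x'=0.0345, y'=-0.0949
  A cos θ + B sin θ = C:  0.0855·cos θ + -0.5575·sin θ = -0.2928
  √(A²+B²)=0.5640;  θ2 = -1.4186+2.1166 ≈ 0.6980
φ3=240.0° → target in arm frame (-0.0994, 0.0176)
  A cos θ + B sin θ = C:  0.2194·cos θ + -0.5575·sin θ = -0.3731
  √(A²+B²)=0.5991;  θ3 = -1.1959+2.2431 ≈ 1.0472

θ₁ = 0.6107, θ₂ = 0.6980, θ₃ = 1.0472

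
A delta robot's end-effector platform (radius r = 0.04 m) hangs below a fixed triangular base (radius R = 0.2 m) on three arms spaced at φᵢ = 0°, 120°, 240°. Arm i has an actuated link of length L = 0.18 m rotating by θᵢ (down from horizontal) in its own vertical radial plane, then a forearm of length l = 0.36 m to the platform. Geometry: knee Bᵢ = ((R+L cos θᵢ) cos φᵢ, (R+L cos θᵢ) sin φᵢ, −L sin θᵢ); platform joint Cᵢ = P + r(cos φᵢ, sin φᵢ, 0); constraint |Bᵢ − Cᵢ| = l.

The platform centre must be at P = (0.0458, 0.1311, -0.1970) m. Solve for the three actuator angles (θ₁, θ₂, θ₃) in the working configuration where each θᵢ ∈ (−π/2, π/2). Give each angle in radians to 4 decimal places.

θ₁ = 0.1747, θ₂ = -0.2623, θ₃ = 1.2218

φ1=0.0° → target in arm frame (0.0458, 0.1311)
  e−x'=0.1142;  (l²−L²−(e−x')²−y'²−z²)/2L = 0.0782
  θ1 = atan2(B,A) + arccos(C/0.2277) = 0.1747
rotate P by −φ2: (0.0906, -0.1052, -0.1970)
  A cos θ + B sin θ = C:  0.0694·cos θ + -0.1970·sin θ = 0.1181
  √(A²+B²)=0.2089;  θ2 = -1.2323+0.9699 ≈ -0.2623
φ3=240.0° → target in arm frame (-0.1364, -0.0259)
  A=0.2964, B=-0.1970, C=(l²−L²−A²−y'²−z²)/(2L)=-0.0838
  γ=atan2(-0.1970,0.2964)=-0.5865;  ψ=arccos(-0.2353)=1.8084;  θ3=γ+ψ≈1.2218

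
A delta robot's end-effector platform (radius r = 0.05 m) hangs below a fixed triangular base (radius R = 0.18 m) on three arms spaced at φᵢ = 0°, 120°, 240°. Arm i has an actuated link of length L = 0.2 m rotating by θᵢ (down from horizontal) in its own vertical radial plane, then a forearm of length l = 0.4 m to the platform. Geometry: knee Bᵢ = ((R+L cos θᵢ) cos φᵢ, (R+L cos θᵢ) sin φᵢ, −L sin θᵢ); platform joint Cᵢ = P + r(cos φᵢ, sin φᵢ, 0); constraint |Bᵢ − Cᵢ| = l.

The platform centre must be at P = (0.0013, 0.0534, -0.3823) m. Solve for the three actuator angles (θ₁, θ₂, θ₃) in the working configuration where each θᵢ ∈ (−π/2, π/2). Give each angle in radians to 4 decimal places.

θ₁ = 0.6110, θ₂ = 0.4365, θ₃ = 0.7854

rotate P by −φ1: (0.0013, 0.0534, -0.3823)
  A cos θ + B sin θ = C:  0.1287·cos θ + -0.3823·sin θ = -0.1139
  √(A²+B²)=0.4034;  θ1 = -1.2461+1.8571 ≈ 0.6110
rotate P by −φ2: (0.0456, -0.0278, -0.3823)
  A=0.0844, B=-0.3823, C=(l²−L²−A²−y'²−z²)/(2L)=-0.0851
  θ2 = atan2(B,A) + arccos(C/0.3915) = 0.4365
φ3=240.0° → target in arm frame (-0.0469, -0.0256)
  A=0.1769, B=-0.3823, C=(l²−L²−A²−y'²−z²)/(2L)=-0.1452
  θ3 = atan2(B,A) + arccos(C/0.4212) = 0.7854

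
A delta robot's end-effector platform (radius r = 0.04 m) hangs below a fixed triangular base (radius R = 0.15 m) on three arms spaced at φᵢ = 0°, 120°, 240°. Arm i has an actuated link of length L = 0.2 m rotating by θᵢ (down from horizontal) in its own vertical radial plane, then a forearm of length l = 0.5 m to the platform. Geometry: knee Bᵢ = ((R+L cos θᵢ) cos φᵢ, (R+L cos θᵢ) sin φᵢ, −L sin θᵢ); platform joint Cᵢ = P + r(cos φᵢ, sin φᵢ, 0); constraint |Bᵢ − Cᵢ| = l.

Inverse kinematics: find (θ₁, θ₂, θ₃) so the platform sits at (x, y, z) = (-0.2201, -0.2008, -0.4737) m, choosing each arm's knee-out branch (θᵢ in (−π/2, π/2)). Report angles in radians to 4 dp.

θ₁ = 1.3963, θ₂ = 1.0471, θ₃ = -0.0873

φ1=0.0° → target in arm frame (-0.2201, -0.2008)
  A=0.3301, B=-0.4737, C=(l²−L²−A²−y'²−z²)/(2L)=-0.4092
  √(A²+B²)=0.5774;  θ1 = -0.9622+2.3585 ≈ 1.3963
φ2=120.0° → target in arm frame (-0.0638, 0.2910)
  A cos θ + B sin θ = C:  0.1738·cos θ + -0.4737·sin θ = -0.3233
  θ2 = atan2(B,A) + arccos(C/0.5046) = 1.0471
φ3=240.0° → target in arm frame (0.2839, -0.0902)
  e−x'=-0.1739;  (l²−L²−(e−x')²−y'²−z²)/2L = -0.1320
  √(A²+B²)=0.5046;  θ3 = -1.9227+1.8354 ≈ -0.0873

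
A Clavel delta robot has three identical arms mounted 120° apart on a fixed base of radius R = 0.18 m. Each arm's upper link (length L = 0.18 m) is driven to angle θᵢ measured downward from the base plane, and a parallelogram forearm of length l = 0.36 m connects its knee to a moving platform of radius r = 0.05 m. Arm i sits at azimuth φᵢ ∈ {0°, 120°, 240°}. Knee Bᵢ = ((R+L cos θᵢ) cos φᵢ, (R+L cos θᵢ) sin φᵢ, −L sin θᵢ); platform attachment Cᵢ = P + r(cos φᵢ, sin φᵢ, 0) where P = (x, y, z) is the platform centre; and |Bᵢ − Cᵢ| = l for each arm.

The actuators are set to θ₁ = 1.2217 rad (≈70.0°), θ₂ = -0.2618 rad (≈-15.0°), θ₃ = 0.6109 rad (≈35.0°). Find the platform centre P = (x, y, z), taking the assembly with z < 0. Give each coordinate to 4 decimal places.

S1 = (0.1916·cos0.0°, 0.1916·sin0.0°, -0.1691) = (0.1916, 0.0000, -0.1691)
S2 = (0.3039·cos120.0°, 0.3039·sin120.0°, 0.0466) = (-0.1519, 0.2632, 0.0466)
arm 3 at φ=240.0°: e+L cos θ3 = 0.2774;  S3 = (-0.1387, -0.2403, -0.1032)
|S₂|²−|S₁|² = 0.0292;  |S₃|²−|S₁|² = 0.0223
plane₁₂: -0.6870x+0.5263y+0.4315z = 0.0292
det = 0.6778;  x = -0.0380+0.4082z,  y = 0.0058+-0.2869z
quadratic in z: (1.2490)z²+(0.1475)z+(-0.0482)=0, √Δ=0.5126 → z ∈ {-0.2642, 0.1462}; z = -0.2642 (taking z<0)
x = -0.1459, y = 0.0816

(-0.1459, 0.0816, -0.2642)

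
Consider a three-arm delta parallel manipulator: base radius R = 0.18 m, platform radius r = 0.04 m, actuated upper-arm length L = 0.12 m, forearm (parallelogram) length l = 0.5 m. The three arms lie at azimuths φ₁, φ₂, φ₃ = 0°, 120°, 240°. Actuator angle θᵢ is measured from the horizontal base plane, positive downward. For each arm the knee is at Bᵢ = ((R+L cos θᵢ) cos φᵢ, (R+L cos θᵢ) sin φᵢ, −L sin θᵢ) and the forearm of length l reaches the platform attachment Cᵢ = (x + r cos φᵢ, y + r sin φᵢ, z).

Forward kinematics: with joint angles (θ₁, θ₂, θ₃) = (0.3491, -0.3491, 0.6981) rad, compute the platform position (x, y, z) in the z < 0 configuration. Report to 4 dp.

S1 = (0.2528·cos0.0°, 0.2528·sin0.0°, -0.0410) = (0.2528, 0.0000, -0.0410)
φ2=120.0°: virtual centre (-0.1264, 0.2189, 0.0410), radius l
φ3=240.0°: virtual centre (-0.1160, -0.2009, -0.0771), radius l
|S₂|²−|S₁|² = 0.0000;  |S₃|²−|S₁|² = -0.0058
plane₁₂: -0.7583x+0.4378y+0.1642z = 0.0000
Cramer: x(z) = 0.0041+0.0548z;  y(z) = 0.0070-0.2802z
sphere 1 gives Az²+Bz+C=0 with A=1.0815, B=0.0509, C=-0.1864;  B²−4AC=0.8090;  roots -0.4394, 0.3923;  negative root z = -0.4394
x = -0.0200, y = 0.1302

(-0.0200, 0.1302, -0.4394)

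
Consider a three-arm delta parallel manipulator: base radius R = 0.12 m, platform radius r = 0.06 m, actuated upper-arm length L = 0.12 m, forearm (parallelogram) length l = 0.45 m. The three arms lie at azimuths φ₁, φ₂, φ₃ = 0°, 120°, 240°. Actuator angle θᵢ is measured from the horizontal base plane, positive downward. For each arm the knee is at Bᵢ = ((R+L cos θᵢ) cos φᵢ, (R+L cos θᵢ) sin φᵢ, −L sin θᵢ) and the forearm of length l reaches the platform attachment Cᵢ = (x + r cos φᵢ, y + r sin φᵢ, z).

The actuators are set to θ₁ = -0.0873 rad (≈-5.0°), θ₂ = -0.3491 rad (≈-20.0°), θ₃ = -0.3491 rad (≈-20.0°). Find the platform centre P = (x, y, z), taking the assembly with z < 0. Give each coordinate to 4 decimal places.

φ1=0.0°: virtual centre (0.1795, 0.0000, 0.0105), radius l
arm 2 at φ=120.0°: (R−r)+L cos θ2 = 0.1728;  S2 = (-0.0864, 0.1496, 0.0410)
arm 3 at φ=240.0°: (R−r)+L cos θ3 = 0.1728;  S3 = (-0.0864, -0.1496, 0.0410)
subtract pairs → two planes through P
linear system: -0.5318x+0.2992y = -0.0008−0.0612z; -0.5318x+-0.2992y = -0.0008−0.0612z
Cramer: x(z) = 0.0015+0.1150z;  y(z) = 0.0000-0.0000z
into |P−S₁|² = l²: 1.0132z² + -0.0619z + -0.1707 = 0;  Δ = 0.6957;  z = -0.3811 or 0.4421 → z<0 root = -0.3811
x = -0.0423, y = 0.0000

(-0.0423, 0.0000, -0.3811)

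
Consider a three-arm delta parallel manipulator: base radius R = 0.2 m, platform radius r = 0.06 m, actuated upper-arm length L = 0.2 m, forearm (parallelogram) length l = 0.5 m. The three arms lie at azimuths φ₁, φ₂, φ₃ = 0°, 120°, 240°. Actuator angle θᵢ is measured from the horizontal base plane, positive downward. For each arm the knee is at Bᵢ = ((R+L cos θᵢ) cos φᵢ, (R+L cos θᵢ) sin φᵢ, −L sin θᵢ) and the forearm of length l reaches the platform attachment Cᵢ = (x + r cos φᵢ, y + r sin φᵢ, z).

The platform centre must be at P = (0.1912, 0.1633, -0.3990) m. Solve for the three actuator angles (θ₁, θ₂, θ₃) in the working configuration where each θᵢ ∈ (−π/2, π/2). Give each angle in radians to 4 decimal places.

θ₁ = -0.2617, θ₂ = 0.3491, θ₃ = 1.2217

rotate P by −φ1: (0.1912, 0.1633, -0.3990)
  e−x'=-0.0512;  (l²−L²−(e−x')²−y'²−z²)/2L = 0.0538
  γ=atan2(-0.3990,-0.0512)=-1.6984;  ψ=arccos(0.1337)=1.4367;  θ1=γ+ψ≈-0.2617
rotate P by −φ2: (0.0458, -0.2472, -0.3990)
  A=0.0942, B=-0.3990, C=(l²−L²−A²−y'²−z²)/(2L)=-0.0480
  γ=atan2(-0.3990,0.0942)=-1.3390;  ψ=arccos(-0.1171)=1.6881;  θ2=γ+ψ≈0.3491
arm 3 (φ=240.0°): x'=-0.2370, y'=0.0839
  A=0.3770, B=-0.3990, C=(l²−L²−A²−y'²−z²)/(2L)=-0.2460
  γ=atan2(-0.3990,0.3770)=-0.8137;  ψ=arccos(-0.4481)=2.0354;  θ3=γ+ψ≈1.2217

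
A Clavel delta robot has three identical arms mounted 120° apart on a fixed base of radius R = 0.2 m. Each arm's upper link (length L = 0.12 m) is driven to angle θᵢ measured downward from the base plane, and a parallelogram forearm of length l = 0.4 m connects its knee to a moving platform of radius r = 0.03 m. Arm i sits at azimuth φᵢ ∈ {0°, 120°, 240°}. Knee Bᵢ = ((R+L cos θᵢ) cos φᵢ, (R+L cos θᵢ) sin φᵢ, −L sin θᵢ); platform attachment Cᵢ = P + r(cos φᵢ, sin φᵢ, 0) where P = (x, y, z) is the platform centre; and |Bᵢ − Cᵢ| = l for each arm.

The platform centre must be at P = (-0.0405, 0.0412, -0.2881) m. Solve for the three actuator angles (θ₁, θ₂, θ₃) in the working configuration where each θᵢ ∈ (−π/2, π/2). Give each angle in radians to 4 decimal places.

arm 1 (φ=0.0°): x'=-0.0405, y'=0.0412
  A cos θ + B sin θ = C:  0.2105·cos θ + -0.2881·sin θ = 0.0691
  θ1 = atan2(B,A) + arccos(C/0.3568) = 0.4360
φ2=120.0° → target in arm frame (0.0559, 0.0145)
  A cos θ + B sin θ = C:  0.1141·cos θ + -0.2881·sin θ = 0.2057
  γ=atan2(-0.2881,0.1141)=-1.1938;  ψ=arccos(0.6640)=0.8447;  θ2=γ+ψ≈-0.3491
rotate P by −φ3: (-0.0154, -0.0557, -0.2881)
  A cos θ + B sin θ = C:  0.1854·cos θ + -0.2881·sin θ = 0.1046
  √(A²+B²)=0.3426;  θ3 = -0.9989+1.2604 ≈ 0.2615

θ₁ = 0.4360, θ₂ = -0.3491, θ₃ = 0.2615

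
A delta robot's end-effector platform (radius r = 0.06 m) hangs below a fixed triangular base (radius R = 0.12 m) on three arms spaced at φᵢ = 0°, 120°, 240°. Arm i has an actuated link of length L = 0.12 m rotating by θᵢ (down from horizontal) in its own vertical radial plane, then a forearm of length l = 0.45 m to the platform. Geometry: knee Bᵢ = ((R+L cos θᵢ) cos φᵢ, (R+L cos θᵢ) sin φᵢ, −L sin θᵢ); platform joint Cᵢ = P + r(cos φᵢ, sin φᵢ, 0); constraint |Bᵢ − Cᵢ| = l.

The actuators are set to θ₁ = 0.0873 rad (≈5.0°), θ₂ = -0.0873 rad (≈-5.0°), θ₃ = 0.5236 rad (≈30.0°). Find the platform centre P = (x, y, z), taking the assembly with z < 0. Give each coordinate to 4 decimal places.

φ1=0.0°: virtual centre (0.1795, 0.0000, -0.0105), radius l
centre 2 = (0.1795·cos120.0°, 0.1795·sin120.0°, 0.0105) = (-0.0898, 0.1555, 0.0105)
arm 3 at φ=240.0°: (R−r)+L cos θ3 = 0.1639;  centre 3 = (-0.0820, -0.1420, -0.0600)
eliminate P² terms by subtracting sphere 1 from 2 and 3
linear system: -0.5386x+0.3110y = 0.0000−0.0419z; -0.5230x+-0.2839y = -0.0019−-0.0991z
det = 0.3156;  x = 0.0018+-0.0600z,  y = 0.0032+-0.2385z
into |P−centre ₁|² = l²: 1.0605z² + 0.0407z + -0.1708 = 0;  Δ = 0.7262;  z = -0.4210 or 0.3826 → z<0 root = -0.4210
x = 0.0271, y = 0.1036

(0.0271, 0.1036, -0.4210)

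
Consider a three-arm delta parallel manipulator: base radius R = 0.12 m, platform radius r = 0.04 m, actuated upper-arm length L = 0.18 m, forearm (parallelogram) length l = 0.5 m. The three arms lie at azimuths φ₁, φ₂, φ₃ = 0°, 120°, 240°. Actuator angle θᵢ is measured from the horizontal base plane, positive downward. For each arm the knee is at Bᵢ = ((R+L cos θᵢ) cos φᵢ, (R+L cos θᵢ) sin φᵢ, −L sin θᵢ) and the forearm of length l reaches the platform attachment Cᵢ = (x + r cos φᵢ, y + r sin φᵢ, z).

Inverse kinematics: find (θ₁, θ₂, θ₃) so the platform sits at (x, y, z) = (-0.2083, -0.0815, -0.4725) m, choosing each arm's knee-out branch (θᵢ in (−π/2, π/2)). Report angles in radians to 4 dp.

φ1=0.0° → target in arm frame (-0.2083, -0.0815)
  A cos θ + B sin θ = C:  0.2883·cos θ + -0.4725·sin θ = -0.2650
  γ=atan2(-0.4725,0.2883)=-1.0229;  ψ=arccos(-0.4788)=2.0701;  θ1=γ+ψ≈1.0472
φ2=120.0° → target in arm frame (0.0336, 0.2211)
  A=0.0464, B=-0.4725, C=(l²−L²−A²−y'²−z²)/(2L)=-0.1575
  γ=atan2(-0.4725,0.0464)=-1.4728;  ψ=arccos(-0.3318)=1.9090;  θ2=γ+ψ≈0.4362
arm 3 (φ=240.0°): x'=0.1747, y'=-0.1396
  A cos θ + B sin θ = C:  -0.0947·cos θ + -0.4725·sin θ = -0.0948
  γ=atan2(-0.4725,-0.0947)=-1.7687;  ψ=arccos(-0.1967)=1.7688;  θ3=γ+ψ≈0.0002

θ₁ = 1.0472, θ₂ = 0.4362, θ₃ = 0.0002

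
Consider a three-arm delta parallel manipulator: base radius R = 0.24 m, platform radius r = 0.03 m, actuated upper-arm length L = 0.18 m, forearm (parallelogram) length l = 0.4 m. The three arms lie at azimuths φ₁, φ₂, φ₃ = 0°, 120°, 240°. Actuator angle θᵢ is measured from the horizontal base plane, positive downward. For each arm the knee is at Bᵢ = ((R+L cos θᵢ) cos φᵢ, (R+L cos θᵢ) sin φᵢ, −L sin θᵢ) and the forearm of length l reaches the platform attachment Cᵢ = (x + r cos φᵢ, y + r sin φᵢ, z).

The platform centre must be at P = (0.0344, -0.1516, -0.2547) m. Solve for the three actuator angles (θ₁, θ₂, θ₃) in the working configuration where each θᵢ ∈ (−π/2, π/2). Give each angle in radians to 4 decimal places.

rotate P by −φ1: (0.0344, -0.1516, -0.2547)
  A cos θ + B sin θ = C:  0.1756·cos θ + -0.2547·sin θ = 0.0247
  θ1 = atan2(B,A) + arccos(C/0.3094) = 0.5235
φ2=120.0° → target in arm frame (-0.1485, 0.0460)
  A=0.3585, B=-0.2547, C=(l²−L²−A²−y'²−z²)/(2L)=-0.1886
  θ2 = atan2(B,A) + arccos(C/0.4398) = 1.3964
rotate P by −φ3: (0.1141, 0.1056, -0.2547)
  A=0.0959, B=-0.2547, C=(l²−L²−A²−y'²−z²)/(2L)=0.1177
  θ3 = atan2(B,A) + arccos(C/0.2722) = -0.0872

θ₁ = 0.5235, θ₂ = 1.3964, θ₃ = -0.0872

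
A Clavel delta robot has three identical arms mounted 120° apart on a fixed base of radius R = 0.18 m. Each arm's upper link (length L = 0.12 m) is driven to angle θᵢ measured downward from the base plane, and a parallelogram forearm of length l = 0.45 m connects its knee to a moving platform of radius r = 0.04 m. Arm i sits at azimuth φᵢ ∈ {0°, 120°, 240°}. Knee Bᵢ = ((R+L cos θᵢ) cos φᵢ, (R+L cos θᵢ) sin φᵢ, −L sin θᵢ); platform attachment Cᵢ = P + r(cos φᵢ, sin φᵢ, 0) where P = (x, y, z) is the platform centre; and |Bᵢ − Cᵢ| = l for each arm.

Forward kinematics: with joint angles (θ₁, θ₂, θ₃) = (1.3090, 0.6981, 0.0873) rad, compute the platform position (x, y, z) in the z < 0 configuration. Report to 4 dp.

arm 1 at φ=0.0°: (R−r)+L cos θ1 = 0.1711;  centre 1 = (0.1711, 0.0000, -0.1159)
centre 2 = (0.2319·cos120.0°, 0.2319·sin120.0°, -0.0771) = (-0.1160, 0.2009, -0.0771)
arm 3 at φ=240.0°: (R−r)+L cos θ3 = 0.2595;  centre 3 = (-0.1298, -0.2248, -0.0105)
|centre ₂|²−|centre ₁|² = 0.0170;  |centre ₃|²−|centre ₁|² = 0.0248
plane₁₂: -0.5740x+0.4017y+0.0776z = 0.0170
Cramer: x(z) = -0.0352+0.2393z;  y(z) = -0.0079+0.1489z
into |P−centre ₁|² = l²: 1.0794z² + 0.1307z + -0.1464 = 0;  Δ = 0.6494;  z = -0.4338 or 0.3127 → z<0 root = -0.4338
x = -0.1391, y = -0.0725

(-0.1391, -0.0725, -0.4338)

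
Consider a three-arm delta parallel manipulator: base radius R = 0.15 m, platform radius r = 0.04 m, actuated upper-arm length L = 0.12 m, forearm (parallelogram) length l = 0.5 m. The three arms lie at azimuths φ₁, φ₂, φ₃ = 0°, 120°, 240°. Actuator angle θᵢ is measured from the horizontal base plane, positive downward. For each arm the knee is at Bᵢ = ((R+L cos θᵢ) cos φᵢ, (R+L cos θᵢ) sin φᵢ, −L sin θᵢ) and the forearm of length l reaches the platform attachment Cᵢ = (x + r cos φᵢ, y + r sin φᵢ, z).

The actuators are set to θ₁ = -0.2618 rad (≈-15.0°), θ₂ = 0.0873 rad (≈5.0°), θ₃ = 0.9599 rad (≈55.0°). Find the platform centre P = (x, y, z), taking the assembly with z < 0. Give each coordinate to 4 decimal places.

centre 1 = (0.2259·cos0.0°, 0.2259·sin0.0°, 0.0311) = (0.2259, 0.0000, 0.0311)
centre 2 = (0.2295·cos120.0°, 0.2295·sin120.0°, -0.0105) = (-0.1148, 0.1988, -0.0105)
arm 3 at φ=240.0°: e+L cos θ3 = 0.1788;  centre 3 = (-0.0894, -0.1549, -0.0983)
subtract pairs → two planes through P
plane₁₂: -0.6814x+0.3976y+-0.0830z = 0.0008
det = 0.4618;  x = 0.0084+-0.2784z,  y = 0.0164+-0.2683z
into |P−centre ₁|² = l²: 1.1495z² + 0.0502z + -0.2014 = 0;  Δ = 0.9288;  z = -0.4410 or 0.3973 → z<0 root = -0.4410
x = 0.1312, y = 0.1347

(0.1312, 0.1347, -0.4410)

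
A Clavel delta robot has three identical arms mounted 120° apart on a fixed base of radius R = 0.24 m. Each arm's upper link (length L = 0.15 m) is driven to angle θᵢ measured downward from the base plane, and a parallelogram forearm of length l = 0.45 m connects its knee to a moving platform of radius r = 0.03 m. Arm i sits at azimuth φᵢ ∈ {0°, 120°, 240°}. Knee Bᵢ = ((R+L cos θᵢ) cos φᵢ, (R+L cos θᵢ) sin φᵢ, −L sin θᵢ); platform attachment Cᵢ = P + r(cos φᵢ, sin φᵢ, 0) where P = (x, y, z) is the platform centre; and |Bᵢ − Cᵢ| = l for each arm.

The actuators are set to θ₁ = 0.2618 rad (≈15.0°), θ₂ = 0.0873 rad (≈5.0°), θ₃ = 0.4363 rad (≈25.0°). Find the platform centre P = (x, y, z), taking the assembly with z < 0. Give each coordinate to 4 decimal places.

(0.0009, 0.0306, -0.3149)

φ1=0.0°: virtual centre (0.3549, 0.0000, -0.0388), radius l
arm 2 at φ=120.0°: e+L cos θ2 = 0.3594;  O2 = (-0.1797, 0.3113, -0.0131)
O3 = (0.3459·cos240.0°, 0.3459·sin240.0°, -0.0634) = (-0.1730, -0.2996, -0.0634)
eliminate P² terms by subtracting sphere 1 from 2 and 3
linear system: -1.0692x+0.6225y = 0.0019−0.0515z; -1.0557x+-0.5992y = -0.0038−-0.0491z
Cramer: x(z) = 0.0009+0.0002z;  y(z) = 0.0046-0.0824z
sphere 1 gives Az²+Bz+C=0 with A=1.0068, B=0.0767, C=-0.0757;  B²−4AC=0.3107;  roots -0.3149, 0.2387;  negative root z = -0.3149
x = 0.0009, y = 0.0306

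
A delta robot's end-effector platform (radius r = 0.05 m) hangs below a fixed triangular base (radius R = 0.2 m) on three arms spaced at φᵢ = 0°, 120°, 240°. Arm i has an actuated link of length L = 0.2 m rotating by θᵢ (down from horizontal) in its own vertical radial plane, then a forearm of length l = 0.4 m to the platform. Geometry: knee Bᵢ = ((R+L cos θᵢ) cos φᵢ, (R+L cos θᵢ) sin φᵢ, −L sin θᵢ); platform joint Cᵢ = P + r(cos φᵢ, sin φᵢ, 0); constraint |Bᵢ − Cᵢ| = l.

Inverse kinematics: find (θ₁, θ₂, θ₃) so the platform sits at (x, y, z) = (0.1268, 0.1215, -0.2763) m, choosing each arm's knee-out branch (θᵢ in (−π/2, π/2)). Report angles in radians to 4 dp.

arm 1 (φ=0.0°): x'=0.1268, y'=0.1215
  e−x'=0.0232;  (l²−L²−(e−x')²−y'²−z²)/2L = 0.0709
  γ=atan2(-0.2763,0.0232)=-1.4870;  ψ=arccos(0.2557)=1.3122;  θ1=γ+ψ≈-0.1748
rotate P by −φ2: (0.0418, -0.1706, -0.2763)
  A cos θ + B sin θ = C:  0.1082·cos θ + -0.2763·sin θ = 0.0072
  √(A²+B²)=0.2967;  θ2 = -1.1976+1.5467 ≈ 0.3490
rotate P by −φ3: (-0.1686, 0.0491, -0.2763)
  A=0.3186, B=-0.2763, C=(l²−L²−A²−y'²−z²)/(2L)=-0.1507
  γ=atan2(-0.2763,0.3186)=-0.7144;  ψ=arccos(-0.3573)=1.9361;  θ3=γ+ψ≈1.2218

θ₁ = -0.1748, θ₂ = 0.3490, θ₃ = 1.2218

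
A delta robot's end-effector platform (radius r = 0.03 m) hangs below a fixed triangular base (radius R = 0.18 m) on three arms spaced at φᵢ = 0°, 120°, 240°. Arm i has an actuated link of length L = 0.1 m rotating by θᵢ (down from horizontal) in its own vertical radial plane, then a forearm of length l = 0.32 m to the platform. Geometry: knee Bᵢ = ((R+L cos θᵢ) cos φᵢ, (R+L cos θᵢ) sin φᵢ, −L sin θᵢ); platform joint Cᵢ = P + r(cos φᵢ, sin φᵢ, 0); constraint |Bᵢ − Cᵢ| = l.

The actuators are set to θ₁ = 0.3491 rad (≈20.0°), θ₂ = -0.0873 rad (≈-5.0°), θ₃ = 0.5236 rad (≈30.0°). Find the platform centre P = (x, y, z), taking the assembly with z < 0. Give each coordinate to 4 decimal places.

(-0.0076, 0.0364, -0.2286)

S1 = (0.2440·cos0.0°, 0.2440·sin0.0°, -0.0342) = (0.2440, 0.0000, -0.0342)
S2 = (0.2496·cos120.0°, 0.2496·sin120.0°, 0.0087) = (-0.1248, 0.2162, 0.0087)
φ3=240.0°: virtual centre (-0.1183, -0.2049, -0.0500), radius l
|S₂|²−|S₁|² = 0.0017;  |S₃|²−|S₁|² = -0.0022
[-0.7376 0.4324 0.0858]·P = 0.0017;  [-0.7245 -0.4098 -0.0316]·P = -0.0022
Cramer: x(z) = 0.0004+0.0350z;  y(z) = 0.0046-0.1389z
sphere 1 gives Az²+Bz+C=0 with A=1.0205, B=0.0501, C=-0.0419;  B²−4AC=0.1735;  roots -0.2286, 0.1796;  negative root z = -0.2286
x = -0.0076, y = 0.0364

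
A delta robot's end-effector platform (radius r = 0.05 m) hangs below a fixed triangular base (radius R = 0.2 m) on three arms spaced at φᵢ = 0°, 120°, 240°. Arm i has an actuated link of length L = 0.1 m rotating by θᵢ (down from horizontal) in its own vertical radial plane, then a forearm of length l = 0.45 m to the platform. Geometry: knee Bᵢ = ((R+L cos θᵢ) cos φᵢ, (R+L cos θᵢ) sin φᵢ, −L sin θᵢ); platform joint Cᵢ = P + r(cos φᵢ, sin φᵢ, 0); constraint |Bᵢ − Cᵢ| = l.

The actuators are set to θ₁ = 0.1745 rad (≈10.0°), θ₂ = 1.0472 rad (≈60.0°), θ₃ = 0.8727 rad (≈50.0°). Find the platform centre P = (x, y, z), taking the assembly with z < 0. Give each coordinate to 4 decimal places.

(0.0985, -0.0202, -0.4411)

centre 1 = (0.2485·cos0.0°, 0.2485·sin0.0°, -0.0174) = (0.2485, 0.0000, -0.0174)
φ2=120.0°: virtual centre (-0.1000, 0.1732, -0.0866), radius l
centre 3 = (0.2143·cos240.0°, 0.2143·sin240.0°, -0.0766) = (-0.1071, -0.1856, -0.0766)
eliminate P² terms by subtracting sphere 1 from 2 and 3
[-0.6970 0.3464 -0.1385]·P = -0.0145;  [-0.7112 -0.3711 -0.1185]·P = -0.0103
det = 0.5050;  x = 0.0177+-0.1830z,  y = -0.0063+0.0315z
quadratic in z: (1.0345)z²+(0.1188)z+(-0.1489)=0, √Δ=0.7939 → z ∈ {-0.4411, 0.3263}; z = -0.4411 (taking z<0)
x = 0.0985, y = -0.0202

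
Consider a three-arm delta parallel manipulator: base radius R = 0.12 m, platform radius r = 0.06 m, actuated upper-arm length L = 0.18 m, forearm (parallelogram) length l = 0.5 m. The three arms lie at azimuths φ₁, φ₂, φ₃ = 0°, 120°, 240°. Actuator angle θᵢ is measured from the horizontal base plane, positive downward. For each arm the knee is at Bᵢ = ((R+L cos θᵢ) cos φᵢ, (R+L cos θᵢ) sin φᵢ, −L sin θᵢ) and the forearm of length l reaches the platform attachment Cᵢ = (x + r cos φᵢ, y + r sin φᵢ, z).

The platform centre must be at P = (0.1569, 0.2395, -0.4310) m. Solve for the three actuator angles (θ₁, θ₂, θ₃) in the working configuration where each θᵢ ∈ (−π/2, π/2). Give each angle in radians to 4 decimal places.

rotate P by −φ1: (0.1569, 0.2395, -0.4310)
  A cos θ + B sin θ = C:  -0.0969·cos θ + -0.4310·sin θ = -0.0970
  √(A²+B²)=0.4418;  θ1 = -1.7919+1.7921 ≈ 0.0002
arm 2 (φ=120.0°): x'=0.1290, y'=-0.2556
  e−x'=-0.0690;  (l²−L²−(e−x')²−y'²−z²)/2L = -0.1063
  √(A²+B²)=0.4365;  θ2 = -1.7295+1.8168 ≈ 0.0873
φ3=240.0° → target in arm frame (-0.2859, 0.0161)
  A cos θ + B sin θ = C:  0.3459·cos θ + -0.4310·sin θ = -0.2446
  √(A²+B²)=0.5526;  θ3 = -0.8946+2.0292 ≈ 1.1347

θ₁ = 0.0002, θ₂ = 0.0873, θ₃ = 1.1347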